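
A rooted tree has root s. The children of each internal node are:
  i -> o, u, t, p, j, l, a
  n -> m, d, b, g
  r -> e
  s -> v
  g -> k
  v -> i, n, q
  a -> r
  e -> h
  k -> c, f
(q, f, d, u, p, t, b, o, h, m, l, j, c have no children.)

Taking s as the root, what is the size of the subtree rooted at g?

4

g's subtree: {g, k, f, c}, size 4.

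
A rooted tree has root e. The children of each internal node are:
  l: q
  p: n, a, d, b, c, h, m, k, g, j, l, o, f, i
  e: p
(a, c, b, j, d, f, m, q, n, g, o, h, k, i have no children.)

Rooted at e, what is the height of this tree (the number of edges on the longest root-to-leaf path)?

q sits deepest: e – p – l – q — 3 edges from the root.

3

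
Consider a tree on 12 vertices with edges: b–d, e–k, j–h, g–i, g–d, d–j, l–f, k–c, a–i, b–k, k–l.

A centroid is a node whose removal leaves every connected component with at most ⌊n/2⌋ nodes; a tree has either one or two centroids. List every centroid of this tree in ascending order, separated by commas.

Removing b splits the tree into components of sizes 6, 5; the largest is 6 ≤ ⌊12/2⌋ = 6.
Its neighbour d also leaves a largest component of size 6, so both are centroids.

b, d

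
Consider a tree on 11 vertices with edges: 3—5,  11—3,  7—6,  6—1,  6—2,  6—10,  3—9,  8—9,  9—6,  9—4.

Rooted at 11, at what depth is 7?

11 → 3 → 9 → 6 → 7 — 4 edges.

4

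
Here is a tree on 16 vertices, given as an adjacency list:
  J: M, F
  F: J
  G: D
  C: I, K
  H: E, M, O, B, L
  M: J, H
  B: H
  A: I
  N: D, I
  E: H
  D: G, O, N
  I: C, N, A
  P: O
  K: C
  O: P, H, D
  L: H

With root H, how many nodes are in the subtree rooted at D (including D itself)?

D's subtree: {D, N, G, I, C, A, K}, size 7.

7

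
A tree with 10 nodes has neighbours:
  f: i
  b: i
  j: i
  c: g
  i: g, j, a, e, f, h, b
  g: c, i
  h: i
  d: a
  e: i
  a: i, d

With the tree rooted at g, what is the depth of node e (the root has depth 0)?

Path from g to e: g – i – e, which has 2 edges.

2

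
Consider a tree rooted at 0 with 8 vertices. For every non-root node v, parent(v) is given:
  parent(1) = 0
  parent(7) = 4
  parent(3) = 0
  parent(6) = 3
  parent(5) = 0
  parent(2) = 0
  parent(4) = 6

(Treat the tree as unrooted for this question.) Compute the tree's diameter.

5

A longest path is 7–4–6–3–0–2, with 5 edges.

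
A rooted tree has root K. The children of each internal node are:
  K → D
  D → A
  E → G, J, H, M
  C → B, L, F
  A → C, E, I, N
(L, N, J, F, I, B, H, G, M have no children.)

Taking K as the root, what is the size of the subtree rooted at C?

4

C's subtree: {C, L, B, F}, size 4.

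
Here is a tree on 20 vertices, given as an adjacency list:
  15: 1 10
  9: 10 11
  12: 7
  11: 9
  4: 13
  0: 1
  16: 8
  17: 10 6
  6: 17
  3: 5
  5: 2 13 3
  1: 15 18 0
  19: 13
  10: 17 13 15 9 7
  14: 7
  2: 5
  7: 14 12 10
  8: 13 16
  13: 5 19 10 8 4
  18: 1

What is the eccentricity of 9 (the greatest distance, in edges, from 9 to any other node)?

4

A farthest node from 9 is 3 (0, 18, 16, 2 also at distance 4).
The path 9–10–13–5–3 has 4 edges.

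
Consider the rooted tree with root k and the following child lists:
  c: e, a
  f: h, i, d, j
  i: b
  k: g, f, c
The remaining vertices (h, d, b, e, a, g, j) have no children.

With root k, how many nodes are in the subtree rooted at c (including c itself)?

c's subtree: {c, a, e}, size 3.

3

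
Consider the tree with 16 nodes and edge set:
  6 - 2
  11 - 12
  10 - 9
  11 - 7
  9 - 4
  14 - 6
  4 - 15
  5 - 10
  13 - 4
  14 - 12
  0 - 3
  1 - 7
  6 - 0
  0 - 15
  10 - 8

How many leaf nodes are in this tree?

Exactly 6 nodes have a single neighbour: 1, 2, 3, 5, 8, 13.

6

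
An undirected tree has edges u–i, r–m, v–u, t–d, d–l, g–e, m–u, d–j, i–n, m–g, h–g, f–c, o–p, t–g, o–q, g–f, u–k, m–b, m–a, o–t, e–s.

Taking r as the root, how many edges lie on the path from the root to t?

3

r → m → g → t — 3 edges.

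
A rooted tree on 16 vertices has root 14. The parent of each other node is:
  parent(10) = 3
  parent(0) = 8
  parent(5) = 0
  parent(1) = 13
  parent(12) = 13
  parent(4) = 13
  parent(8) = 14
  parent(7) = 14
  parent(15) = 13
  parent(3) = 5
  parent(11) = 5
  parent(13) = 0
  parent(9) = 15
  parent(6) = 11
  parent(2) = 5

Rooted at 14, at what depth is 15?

Path from 14 to 15: 14 – 8 – 0 – 13 – 15, which has 4 edges.

4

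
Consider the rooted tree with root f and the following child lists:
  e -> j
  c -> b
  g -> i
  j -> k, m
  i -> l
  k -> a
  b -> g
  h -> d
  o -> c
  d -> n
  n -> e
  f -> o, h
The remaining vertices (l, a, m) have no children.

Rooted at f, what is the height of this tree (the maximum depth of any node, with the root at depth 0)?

The longest root-to-leaf path is f-h-d-n-e-j-k-a (7 edges).

7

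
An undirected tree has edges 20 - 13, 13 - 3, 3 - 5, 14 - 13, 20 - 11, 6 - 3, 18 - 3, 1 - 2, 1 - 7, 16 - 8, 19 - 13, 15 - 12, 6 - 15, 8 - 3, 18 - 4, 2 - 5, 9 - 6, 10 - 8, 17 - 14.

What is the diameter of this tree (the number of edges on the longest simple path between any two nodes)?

A longest path is 12 – 15 – 6 – 3 – 5 – 2 – 1 – 7, with 7 edges.

7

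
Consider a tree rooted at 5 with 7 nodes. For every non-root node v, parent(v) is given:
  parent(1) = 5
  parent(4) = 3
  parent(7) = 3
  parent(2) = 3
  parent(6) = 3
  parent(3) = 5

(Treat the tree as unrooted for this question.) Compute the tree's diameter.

3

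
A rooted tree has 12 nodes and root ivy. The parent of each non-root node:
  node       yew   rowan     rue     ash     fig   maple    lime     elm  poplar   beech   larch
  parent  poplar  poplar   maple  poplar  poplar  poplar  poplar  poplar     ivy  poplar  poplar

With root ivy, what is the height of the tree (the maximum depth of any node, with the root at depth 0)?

3

rue sits deepest: ivy → poplar → maple → rue — 3 edges from the root.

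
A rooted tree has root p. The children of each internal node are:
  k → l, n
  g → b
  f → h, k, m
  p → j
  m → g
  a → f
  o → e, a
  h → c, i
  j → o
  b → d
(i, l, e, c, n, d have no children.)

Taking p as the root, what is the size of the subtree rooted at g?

3

g's subtree: {g, b, d}, size 3.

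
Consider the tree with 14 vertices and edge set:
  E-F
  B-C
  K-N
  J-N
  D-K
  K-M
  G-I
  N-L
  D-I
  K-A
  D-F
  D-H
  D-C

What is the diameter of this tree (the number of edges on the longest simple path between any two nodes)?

A longest path is E–F–D–K–N–L, with 5 edges.

5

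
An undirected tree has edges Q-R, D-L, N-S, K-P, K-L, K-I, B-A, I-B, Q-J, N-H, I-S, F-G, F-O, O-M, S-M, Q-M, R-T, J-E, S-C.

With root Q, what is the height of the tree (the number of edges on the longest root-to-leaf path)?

6

A deepest node is D, reached by Q → M → S → I → K → L → D.
That path has 6 edges, so the height is 6.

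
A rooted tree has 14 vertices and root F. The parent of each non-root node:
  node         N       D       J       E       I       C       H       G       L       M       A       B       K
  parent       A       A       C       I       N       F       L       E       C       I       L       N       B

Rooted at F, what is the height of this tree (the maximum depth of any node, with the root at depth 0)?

The longest root-to-leaf path is F → C → L → A → N → I → E → G (7 edges).

7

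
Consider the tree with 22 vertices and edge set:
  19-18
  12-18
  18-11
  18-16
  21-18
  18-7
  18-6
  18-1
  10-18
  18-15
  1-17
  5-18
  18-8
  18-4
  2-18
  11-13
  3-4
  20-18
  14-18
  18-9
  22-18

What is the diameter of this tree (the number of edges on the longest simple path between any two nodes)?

4

Starting from 13, a farthest node is 3 at distance 4.
One longest path: 13–11–18–4–3.
So the diameter is 4.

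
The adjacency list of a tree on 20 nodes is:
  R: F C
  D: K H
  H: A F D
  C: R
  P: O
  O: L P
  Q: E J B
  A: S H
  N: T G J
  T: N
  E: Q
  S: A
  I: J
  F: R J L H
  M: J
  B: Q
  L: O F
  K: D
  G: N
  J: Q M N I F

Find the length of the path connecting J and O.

3

Walking from J: J – F – L – O. Length 3.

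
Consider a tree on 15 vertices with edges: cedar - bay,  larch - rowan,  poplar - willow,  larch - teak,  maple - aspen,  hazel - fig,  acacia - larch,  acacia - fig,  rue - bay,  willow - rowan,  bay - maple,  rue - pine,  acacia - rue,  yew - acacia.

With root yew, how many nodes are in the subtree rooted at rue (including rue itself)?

6

The subtree rooted at rue contains: rue, pine, bay, maple, cedar, aspen — 6 nodes.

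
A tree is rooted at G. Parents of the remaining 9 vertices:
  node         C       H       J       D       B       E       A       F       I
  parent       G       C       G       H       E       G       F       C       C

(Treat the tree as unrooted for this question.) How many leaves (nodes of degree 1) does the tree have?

The leaves are A, B, D, I, J.
That is 5 leaves.

5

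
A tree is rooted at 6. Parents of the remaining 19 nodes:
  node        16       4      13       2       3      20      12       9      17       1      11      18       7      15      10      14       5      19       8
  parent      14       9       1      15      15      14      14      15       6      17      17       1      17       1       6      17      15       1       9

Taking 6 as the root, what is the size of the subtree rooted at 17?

18

Descendants of 17 (including itself): 17, 1, 14, 11, 7, 15, 18, 19, 13, 20, 12, 16, 5, 9, 3, 2, 4, 8. That's 18.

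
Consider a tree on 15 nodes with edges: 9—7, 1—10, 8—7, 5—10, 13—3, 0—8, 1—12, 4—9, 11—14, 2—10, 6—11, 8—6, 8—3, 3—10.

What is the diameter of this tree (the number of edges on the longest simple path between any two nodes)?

7

BFS from 4 reaches 12 last, at distance 7; BFS from 12 confirms no node is farther.
Path: 4-9-7-8-3-10-1-12.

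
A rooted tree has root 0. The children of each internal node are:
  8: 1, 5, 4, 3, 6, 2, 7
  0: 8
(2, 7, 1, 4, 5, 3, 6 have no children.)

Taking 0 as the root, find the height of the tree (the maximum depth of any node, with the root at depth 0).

2

The longest root-to-leaf path is 0 – 8 – 1 (2 edges).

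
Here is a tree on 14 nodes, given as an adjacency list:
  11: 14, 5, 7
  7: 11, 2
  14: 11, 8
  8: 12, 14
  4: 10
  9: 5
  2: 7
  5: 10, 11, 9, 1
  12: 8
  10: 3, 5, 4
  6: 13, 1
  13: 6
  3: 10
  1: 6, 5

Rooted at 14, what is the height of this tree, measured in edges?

The longest root-to-leaf path is 14-11-5-1-6-13 (5 edges).

5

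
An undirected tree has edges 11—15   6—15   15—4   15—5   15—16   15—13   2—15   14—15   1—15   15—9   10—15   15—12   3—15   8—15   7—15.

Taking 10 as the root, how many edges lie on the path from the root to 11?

2

10–15–11 — 2 edges.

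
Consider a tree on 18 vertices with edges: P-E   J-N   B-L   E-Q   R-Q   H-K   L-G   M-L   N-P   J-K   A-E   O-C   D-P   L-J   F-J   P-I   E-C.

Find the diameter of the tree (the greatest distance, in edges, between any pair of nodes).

7

BFS from H reaches O last, at distance 7; BFS from O confirms no node is farther.
Path: H–K–J–N–P–E–C–O.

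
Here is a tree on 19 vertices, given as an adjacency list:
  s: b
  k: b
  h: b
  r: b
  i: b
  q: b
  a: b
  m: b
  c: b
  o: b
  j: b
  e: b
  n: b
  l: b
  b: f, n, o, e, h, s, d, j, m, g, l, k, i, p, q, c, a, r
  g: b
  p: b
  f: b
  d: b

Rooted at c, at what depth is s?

Climbing from s to the root: s – b – c. That's 2 steps.

2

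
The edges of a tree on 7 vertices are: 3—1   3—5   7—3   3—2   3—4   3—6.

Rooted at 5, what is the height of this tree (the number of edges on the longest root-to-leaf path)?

The longest root-to-leaf path is 5 → 3 → 4 (2 edges).

2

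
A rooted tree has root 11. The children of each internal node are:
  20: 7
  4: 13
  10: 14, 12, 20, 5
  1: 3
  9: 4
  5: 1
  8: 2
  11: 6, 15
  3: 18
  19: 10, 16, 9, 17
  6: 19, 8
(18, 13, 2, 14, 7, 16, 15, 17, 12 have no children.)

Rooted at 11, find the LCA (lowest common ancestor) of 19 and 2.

Ancestors of 19 (toward the root): 19, 6, 11.
Ancestors of 2: 2, 8, 6, 11.
The deepest node appearing in both lists is 6.

6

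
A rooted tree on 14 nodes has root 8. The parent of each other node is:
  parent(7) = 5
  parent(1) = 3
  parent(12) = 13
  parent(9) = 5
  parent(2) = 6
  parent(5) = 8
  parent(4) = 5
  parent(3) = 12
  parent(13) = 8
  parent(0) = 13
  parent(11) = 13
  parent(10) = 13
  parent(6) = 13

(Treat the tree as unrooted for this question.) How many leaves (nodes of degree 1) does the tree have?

8

The leaves are 0, 1, 2, 4, 7, 9, 10, 11.
That is 8 leaves.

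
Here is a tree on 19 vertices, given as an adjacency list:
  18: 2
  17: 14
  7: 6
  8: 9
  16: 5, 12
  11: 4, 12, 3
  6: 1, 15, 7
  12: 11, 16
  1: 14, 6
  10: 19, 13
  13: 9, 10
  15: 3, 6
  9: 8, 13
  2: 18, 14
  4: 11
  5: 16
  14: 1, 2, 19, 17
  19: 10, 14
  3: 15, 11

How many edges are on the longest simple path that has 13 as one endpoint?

The node farthest from 13 is 5, via 13–10–19–14–1–6–15–3–11–12–16–5 — 11 edges.

11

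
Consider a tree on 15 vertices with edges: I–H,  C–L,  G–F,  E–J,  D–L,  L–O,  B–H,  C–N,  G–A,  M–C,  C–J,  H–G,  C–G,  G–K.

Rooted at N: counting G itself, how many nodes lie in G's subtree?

7

The subtree rooted at G contains: G, H, A, F, K, I, B — 7 nodes.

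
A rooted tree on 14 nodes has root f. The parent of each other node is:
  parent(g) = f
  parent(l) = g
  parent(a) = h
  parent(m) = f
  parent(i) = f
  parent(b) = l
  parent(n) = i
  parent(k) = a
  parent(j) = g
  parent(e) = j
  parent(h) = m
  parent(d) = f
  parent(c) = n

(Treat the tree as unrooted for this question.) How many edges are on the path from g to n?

The path is g - f - i - n, which has 3 edges.

3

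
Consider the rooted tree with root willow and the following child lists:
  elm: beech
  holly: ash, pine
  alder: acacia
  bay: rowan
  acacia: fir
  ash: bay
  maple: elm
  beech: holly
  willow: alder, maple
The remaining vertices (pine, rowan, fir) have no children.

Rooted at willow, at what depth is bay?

Path from willow to bay: willow → maple → elm → beech → holly → ash → bay, which has 6 edges.

6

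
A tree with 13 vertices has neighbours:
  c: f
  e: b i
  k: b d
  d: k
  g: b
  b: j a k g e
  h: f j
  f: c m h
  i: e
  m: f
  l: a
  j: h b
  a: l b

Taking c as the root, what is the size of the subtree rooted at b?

8

Descendants of b (including itself): b, k, e, a, g, d, i, l. That's 8.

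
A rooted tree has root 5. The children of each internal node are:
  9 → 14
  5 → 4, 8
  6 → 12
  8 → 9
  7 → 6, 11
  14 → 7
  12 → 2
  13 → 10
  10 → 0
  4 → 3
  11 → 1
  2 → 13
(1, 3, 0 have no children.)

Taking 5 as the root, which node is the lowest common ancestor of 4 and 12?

5

Path 4→root: 4 5; path 12→root: 12 6 7 14 9 8 5.
First common node: 5.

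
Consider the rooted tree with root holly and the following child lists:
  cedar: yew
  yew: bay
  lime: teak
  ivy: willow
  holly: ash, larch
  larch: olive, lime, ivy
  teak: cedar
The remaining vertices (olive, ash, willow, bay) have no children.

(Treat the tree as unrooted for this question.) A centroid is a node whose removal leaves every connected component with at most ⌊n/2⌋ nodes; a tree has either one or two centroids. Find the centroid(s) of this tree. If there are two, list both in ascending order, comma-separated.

Removing larch splits the tree into components of sizes 5, 2, 2, 1; the largest is 5 ≤ ⌊11/2⌋ = 5.
No neighbour of larch does as well, so larch is the unique centroid.

larch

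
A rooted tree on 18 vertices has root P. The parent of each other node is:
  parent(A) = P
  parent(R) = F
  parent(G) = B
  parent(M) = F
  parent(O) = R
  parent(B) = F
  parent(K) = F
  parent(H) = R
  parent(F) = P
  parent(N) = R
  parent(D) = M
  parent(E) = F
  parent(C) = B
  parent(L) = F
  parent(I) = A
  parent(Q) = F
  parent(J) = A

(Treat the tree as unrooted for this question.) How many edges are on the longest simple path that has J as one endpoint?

5

A farthest node from J is O (D, N, C, G, H also at distance 5).
The path J – A – P – F – R – O has 5 edges.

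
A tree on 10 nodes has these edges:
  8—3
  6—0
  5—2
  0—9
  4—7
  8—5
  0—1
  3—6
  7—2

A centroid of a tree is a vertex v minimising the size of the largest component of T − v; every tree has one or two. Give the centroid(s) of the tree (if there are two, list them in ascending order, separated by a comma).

Removing 8 splits the tree into components of sizes 5, 4; the largest is 5 ≤ ⌊10/2⌋ = 5.
Its neighbour 3 also leaves a largest component of size 5, so both are centroids.

3, 8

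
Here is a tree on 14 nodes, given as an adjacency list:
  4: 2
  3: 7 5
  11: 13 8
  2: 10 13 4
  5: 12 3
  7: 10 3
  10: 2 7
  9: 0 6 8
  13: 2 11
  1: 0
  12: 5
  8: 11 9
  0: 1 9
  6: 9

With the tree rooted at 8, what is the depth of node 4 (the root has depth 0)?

Climbing from 4 to the root: 4–2–13–11–8. That's 4 steps.

4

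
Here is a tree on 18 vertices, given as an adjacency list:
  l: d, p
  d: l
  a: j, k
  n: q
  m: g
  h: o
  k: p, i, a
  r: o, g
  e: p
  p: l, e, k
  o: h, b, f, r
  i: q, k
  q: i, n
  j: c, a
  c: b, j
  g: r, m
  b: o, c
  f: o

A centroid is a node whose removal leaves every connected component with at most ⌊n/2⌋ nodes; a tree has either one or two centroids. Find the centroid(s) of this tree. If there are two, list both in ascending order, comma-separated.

a, j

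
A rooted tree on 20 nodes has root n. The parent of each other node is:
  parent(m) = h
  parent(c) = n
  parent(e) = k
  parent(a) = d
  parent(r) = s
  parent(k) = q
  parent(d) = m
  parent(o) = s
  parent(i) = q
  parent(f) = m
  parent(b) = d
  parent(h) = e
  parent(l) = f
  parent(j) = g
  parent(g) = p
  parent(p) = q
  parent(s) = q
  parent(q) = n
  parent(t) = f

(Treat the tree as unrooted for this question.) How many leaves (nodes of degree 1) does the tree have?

The leaves are a, b, c, i, j, l, o, r, t.
That is 9 leaves.

9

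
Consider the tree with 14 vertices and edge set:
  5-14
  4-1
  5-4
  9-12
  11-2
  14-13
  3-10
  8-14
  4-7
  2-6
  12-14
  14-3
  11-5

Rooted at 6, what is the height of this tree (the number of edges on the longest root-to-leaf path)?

6

A deepest node is 10, reached by 6 → 2 → 11 → 5 → 14 → 3 → 10.
That path has 6 edges, so the height is 6.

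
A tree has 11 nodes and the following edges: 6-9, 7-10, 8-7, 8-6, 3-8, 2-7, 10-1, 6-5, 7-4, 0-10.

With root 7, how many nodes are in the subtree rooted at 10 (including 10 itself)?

The subtree rooted at 10 contains: 10, 1, 0 — 3 nodes.

3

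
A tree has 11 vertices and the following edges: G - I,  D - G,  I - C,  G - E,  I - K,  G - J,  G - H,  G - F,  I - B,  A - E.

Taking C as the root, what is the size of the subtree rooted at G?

G's subtree: {G, F, E, H, J, D, A}, size 7.

7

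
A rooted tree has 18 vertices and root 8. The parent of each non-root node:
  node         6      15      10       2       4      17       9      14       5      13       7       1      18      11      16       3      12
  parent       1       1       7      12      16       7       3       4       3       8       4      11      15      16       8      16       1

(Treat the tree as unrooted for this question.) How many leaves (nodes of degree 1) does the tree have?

9

Exactly 9 nodes have a single neighbour: 2, 5, 6, 9, 10, 13, 14, 17, 18.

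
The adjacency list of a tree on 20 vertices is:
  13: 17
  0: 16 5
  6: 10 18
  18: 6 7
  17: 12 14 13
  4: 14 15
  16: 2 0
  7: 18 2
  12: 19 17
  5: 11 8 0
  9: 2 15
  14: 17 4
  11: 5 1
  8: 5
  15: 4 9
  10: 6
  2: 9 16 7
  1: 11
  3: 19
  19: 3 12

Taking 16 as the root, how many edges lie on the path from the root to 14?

16 – 2 – 9 – 15 – 4 – 14 — 5 edges.

5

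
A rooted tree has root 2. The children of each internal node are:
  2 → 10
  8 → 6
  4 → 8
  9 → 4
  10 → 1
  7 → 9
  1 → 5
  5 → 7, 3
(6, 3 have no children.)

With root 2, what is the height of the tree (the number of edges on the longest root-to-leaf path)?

8

6 sits deepest: 2 – 10 – 1 – 5 – 7 – 9 – 4 – 8 – 6 — 8 edges from the root.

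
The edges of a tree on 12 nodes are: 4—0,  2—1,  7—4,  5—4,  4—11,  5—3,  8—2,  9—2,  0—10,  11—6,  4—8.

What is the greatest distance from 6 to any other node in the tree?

5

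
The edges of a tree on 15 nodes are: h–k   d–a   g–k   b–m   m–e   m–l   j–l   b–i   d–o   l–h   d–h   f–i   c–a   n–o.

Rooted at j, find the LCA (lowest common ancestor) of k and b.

Ancestors of k (toward the root): k, h, l, j.
Ancestors of b: b, m, l, j.
The deepest node appearing in both lists is l.

l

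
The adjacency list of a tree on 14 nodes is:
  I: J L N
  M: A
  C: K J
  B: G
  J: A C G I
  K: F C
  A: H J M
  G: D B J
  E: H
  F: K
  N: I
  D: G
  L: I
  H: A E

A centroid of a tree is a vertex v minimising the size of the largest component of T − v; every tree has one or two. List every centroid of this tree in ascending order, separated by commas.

Removing J splits the tree into components of sizes 4, 3, 3, 3; the largest is 4 ≤ ⌊14/2⌋ = 7.
Every other node leaves some component of size > 7, so the centroid is unique.

J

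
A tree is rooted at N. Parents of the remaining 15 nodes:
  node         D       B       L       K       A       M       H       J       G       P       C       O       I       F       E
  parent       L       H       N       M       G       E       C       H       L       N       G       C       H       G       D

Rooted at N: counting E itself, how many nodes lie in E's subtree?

Descendants of E (including itself): E, M, K. That's 3.

3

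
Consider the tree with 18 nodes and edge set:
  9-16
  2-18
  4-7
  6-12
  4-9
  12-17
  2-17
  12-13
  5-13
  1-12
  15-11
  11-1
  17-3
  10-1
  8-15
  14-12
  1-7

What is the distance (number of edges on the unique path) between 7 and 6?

7 - 1 - 12 - 6: 3 edges.

3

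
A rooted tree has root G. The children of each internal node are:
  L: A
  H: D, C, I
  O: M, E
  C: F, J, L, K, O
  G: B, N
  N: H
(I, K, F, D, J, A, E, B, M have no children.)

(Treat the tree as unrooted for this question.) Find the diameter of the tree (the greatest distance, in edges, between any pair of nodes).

6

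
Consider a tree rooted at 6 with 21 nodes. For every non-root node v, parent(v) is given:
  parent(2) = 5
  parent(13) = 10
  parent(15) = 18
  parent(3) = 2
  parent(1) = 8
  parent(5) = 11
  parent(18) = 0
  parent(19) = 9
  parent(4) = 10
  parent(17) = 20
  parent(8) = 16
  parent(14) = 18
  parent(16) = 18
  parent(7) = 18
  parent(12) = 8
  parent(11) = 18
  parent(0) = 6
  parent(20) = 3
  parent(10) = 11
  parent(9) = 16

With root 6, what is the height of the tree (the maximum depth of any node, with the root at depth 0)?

8

17 sits deepest: 6 – 0 – 18 – 11 – 5 – 2 – 3 – 20 – 17 — 8 edges from the root.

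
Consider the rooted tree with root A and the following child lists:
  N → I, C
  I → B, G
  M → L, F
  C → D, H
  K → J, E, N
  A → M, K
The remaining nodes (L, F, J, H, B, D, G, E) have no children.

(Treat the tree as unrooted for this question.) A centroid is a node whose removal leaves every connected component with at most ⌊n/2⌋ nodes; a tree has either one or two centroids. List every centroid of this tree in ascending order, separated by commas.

K, N

Delete K: the remaining components have sizes 7, 4, 1, 1. Max 7 ≤ 7, so K is a centroid.
N is adjacent to K and is also a centroid (the largest component after removing it is likewise 7).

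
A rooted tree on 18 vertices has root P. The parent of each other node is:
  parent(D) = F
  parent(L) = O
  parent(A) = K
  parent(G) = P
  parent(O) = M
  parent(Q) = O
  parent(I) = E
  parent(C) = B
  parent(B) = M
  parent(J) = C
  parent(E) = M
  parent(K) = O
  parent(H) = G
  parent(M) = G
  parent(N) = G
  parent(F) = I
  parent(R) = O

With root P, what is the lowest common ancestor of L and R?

O

L's ancestor chain is L, O, M, G, P and R's is R, O, M, G, P; they first meet at O.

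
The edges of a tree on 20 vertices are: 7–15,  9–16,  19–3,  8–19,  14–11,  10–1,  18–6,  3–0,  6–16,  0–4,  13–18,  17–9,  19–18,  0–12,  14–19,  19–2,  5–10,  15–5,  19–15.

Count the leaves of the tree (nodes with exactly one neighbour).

9

Degree-1 nodes: 1, 2, 4, 7, 8, 11, 12, 13, 17 — 9 of them.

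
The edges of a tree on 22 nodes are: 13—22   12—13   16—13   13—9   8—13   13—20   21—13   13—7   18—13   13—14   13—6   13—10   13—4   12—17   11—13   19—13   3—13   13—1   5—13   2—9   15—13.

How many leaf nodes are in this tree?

Degree-1 nodes: 1, 2, 3, 4, 5, 6, 7, 8, 10, 11, 14, 15, 16, 17, 18, 19, 20, 21, 22 — 19 of them.

19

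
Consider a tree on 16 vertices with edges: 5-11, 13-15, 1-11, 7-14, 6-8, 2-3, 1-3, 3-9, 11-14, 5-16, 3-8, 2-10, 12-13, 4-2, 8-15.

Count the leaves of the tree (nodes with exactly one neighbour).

Exactly 7 nodes have a single neighbour: 4, 6, 7, 9, 10, 12, 16.

7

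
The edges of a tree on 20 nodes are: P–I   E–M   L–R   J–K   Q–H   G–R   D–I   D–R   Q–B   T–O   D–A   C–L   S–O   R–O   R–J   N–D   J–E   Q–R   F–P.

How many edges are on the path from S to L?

3

S–O–R–L: 3 edges.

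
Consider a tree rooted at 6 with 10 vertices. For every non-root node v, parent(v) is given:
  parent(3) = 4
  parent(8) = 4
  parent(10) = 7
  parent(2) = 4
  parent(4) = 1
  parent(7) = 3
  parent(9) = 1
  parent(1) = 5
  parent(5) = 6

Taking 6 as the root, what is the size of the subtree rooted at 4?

6

Descendants of 4 (including itself): 4, 3, 2, 8, 7, 10. That's 6.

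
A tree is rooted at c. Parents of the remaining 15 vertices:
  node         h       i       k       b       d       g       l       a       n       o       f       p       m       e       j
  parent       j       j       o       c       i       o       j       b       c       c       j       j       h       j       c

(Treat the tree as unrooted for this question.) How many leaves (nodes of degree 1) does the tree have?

10

Exactly 10 nodes have a single neighbour: a, d, e, f, g, k, l, m, n, p.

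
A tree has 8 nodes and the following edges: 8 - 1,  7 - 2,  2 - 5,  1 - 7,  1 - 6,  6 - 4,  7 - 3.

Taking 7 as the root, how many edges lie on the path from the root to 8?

7–1–8 — 2 edges.

2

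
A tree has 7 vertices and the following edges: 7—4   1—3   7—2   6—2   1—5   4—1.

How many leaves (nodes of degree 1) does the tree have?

The leaves are 3, 5, 6.
That is 3 leaves.

3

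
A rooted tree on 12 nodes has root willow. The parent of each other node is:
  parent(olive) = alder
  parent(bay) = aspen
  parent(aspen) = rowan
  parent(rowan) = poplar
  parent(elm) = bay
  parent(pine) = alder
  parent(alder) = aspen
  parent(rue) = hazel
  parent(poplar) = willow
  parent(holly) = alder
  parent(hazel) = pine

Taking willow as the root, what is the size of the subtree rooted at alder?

6

alder's subtree: {alder, olive, pine, holly, hazel, rue}, size 6.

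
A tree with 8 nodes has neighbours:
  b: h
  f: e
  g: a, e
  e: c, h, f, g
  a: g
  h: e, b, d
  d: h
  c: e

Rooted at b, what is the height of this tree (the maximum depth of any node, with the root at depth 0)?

4

The longest root-to-leaf path is b–h–e–g–a (4 edges).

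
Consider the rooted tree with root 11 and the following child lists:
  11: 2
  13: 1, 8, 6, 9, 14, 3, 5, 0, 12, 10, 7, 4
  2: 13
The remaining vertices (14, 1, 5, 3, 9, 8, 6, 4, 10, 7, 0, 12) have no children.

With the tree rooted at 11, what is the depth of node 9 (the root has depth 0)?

Path from 11 to 9: 11 → 2 → 13 → 9, which has 3 edges.

3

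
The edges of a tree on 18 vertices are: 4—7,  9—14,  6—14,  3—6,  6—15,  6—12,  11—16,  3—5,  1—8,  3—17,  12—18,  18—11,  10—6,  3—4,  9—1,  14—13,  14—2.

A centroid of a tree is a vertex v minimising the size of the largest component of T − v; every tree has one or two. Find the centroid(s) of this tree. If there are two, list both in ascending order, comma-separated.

6

If 6 is removed the pieces have sizes 6, 5, 4, 1, 1, all ≤ ⌊18/2⌋ = 9.
Every other node leaves some component of size > 9, so the centroid is unique.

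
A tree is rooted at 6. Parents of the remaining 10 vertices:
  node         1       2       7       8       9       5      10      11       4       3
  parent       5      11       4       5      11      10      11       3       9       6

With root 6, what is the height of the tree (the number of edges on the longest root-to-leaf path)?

The longest root-to-leaf path is 6–3–11–10–5–8 (5 edges).

5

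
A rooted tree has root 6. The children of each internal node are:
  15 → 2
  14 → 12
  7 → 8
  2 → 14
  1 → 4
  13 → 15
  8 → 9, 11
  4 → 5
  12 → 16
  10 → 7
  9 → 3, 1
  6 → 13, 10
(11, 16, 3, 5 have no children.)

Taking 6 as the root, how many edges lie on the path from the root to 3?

5

Path from 6 to 3: 6 – 10 – 7 – 8 – 9 – 3, which has 5 edges.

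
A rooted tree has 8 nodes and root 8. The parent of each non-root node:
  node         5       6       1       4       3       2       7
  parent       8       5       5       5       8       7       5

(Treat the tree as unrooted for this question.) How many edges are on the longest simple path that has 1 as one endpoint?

3

A farthest node from 1 is 2 (3 also at distance 3).
The path 1-5-7-2 has 3 edges.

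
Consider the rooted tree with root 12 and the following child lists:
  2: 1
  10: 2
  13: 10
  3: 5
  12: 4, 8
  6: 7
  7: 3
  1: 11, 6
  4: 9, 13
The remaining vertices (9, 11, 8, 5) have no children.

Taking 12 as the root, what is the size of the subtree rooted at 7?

The subtree rooted at 7 contains: 7, 3, 5 — 3 nodes.

3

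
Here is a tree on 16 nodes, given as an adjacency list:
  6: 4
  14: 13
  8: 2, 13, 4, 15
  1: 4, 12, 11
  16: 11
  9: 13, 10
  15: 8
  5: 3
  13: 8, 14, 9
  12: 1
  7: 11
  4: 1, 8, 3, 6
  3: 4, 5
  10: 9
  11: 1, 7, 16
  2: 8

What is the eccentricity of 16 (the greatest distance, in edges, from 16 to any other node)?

Distances from 16 peak at 7, attained at 10.
16-11-1-4-8-13-9-10

7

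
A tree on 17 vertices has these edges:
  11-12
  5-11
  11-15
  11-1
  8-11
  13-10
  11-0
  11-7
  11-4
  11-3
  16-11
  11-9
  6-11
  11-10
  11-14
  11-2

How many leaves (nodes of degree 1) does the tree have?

15

The leaves are 0, 1, 2, 3, 4, 5, 6, 7, 8, 9, 12, 13, 14, 15, 16.
That is 15 leaves.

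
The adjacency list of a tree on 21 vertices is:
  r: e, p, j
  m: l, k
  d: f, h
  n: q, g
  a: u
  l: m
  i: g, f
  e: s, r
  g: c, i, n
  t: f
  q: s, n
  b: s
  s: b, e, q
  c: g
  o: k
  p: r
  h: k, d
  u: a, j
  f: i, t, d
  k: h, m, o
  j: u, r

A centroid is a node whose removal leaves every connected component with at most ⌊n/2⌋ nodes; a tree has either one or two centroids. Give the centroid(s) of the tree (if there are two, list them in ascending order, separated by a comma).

g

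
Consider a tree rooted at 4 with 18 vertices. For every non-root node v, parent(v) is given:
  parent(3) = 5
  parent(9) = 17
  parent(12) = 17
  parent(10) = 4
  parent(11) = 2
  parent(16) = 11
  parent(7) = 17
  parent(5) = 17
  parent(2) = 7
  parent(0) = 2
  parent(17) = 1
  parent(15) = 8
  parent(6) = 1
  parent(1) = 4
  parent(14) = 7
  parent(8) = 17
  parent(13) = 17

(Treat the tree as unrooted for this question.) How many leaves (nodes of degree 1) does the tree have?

The leaves are 0, 3, 6, 9, 10, 12, 13, 14, 15, 16.
That is 10 leaves.

10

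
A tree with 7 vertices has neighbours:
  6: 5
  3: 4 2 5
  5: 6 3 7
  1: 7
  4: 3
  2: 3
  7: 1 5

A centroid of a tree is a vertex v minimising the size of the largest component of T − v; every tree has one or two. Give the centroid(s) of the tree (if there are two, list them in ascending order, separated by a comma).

5

Removing 5 splits the tree into components of sizes 3, 2, 1; the largest is 3 ≤ ⌊7/2⌋ = 3.
Every other node leaves some component of size > 3, so the centroid is unique.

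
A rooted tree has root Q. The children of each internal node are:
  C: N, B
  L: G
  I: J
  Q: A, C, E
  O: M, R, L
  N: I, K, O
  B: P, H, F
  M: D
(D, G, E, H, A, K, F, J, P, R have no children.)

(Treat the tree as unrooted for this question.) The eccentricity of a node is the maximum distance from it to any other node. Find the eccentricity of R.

5

The node farthest from R is H (P, A, E, F also at distance 5), via R – O – N – C – B – H — 5 edges.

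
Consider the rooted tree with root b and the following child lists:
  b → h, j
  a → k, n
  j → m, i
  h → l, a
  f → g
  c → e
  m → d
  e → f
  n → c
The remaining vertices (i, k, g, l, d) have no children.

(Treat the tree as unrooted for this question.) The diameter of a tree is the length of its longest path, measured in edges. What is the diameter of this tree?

BFS from g reaches d last, at distance 10; BFS from d confirms no node is farther.
Path: g–f–e–c–n–a–h–b–j–m–d.

10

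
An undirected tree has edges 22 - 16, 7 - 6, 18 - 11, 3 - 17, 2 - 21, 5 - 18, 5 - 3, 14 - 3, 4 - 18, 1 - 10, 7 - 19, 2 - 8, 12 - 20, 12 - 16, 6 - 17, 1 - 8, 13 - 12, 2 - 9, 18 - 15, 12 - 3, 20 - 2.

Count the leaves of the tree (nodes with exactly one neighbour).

10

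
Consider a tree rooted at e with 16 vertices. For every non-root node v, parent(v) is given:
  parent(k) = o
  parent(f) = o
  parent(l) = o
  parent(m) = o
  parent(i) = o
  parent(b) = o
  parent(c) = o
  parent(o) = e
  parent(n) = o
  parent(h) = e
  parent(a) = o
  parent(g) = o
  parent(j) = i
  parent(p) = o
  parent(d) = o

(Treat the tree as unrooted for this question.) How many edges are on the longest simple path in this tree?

4

Starting from h, a farthest node is j at distance 4.
One longest path: h – e – o – i – j.
So the diameter is 4.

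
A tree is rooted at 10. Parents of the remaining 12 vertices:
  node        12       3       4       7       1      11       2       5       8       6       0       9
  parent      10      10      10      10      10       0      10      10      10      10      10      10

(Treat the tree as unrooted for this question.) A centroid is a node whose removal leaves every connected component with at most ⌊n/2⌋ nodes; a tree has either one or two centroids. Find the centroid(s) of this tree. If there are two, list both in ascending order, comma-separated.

10

If 10 is removed the pieces have sizes 2, 1, 1, 1, 1, 1, 1, 1, 1, 1, 1, all ≤ ⌊13/2⌋ = 6.
Every other node leaves some component of size > 6, so the centroid is unique.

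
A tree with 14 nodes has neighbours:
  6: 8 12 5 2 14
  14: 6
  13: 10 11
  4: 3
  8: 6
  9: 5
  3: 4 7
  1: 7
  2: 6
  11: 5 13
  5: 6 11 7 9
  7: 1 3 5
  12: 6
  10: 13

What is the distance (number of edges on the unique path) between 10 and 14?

10–13–11–5–6–14: 5 edges.

5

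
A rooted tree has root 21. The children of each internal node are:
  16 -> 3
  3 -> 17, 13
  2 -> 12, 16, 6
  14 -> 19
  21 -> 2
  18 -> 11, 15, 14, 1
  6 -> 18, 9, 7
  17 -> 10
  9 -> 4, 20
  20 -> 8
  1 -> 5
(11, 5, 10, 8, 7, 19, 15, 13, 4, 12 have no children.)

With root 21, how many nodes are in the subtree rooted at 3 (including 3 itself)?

4

3's subtree: {3, 13, 17, 10}, size 4.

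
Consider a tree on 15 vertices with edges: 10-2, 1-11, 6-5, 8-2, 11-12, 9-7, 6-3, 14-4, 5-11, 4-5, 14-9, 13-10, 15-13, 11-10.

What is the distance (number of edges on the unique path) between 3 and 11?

Walking from 3: 3–6–5–11. Length 3.

3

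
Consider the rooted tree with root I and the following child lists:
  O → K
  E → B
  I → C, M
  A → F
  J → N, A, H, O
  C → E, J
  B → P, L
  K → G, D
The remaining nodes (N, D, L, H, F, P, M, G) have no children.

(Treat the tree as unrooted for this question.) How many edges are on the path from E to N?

Walking from E: E – C – J – N. Length 3.

3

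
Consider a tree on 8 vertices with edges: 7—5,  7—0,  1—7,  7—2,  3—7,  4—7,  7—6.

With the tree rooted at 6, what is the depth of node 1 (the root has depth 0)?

2

Climbing from 1 to the root: 1–7–6. That's 2 steps.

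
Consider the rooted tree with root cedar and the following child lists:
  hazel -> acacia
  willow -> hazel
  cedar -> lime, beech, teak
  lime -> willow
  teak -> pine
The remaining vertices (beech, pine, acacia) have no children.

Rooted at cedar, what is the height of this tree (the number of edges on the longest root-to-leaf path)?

4

acacia sits deepest: cedar-lime-willow-hazel-acacia — 4 edges from the root.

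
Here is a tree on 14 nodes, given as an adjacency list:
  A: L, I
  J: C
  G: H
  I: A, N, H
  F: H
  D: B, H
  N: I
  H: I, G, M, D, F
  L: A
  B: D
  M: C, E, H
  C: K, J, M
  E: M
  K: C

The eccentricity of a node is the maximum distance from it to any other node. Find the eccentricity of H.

3

The node farthest from H is J (K, L also at distance 3), via H – M – C – J — 3 edges.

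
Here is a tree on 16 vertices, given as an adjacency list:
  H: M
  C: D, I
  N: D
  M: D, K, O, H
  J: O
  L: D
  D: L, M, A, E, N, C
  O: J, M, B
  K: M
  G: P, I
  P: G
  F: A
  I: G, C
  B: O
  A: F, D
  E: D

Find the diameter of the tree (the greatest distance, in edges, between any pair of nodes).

BFS from P reaches B last, at distance 7; BFS from B confirms no node is farther.
Path: P - G - I - C - D - M - O - B.

7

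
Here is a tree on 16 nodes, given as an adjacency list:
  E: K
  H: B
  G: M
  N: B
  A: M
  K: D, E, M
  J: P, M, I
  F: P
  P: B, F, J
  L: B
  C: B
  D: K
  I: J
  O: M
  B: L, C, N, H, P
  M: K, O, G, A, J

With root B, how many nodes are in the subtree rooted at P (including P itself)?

Descendants of P (including itself): P, J, F, M, I, O, G, K, A, E, D. That's 11.

11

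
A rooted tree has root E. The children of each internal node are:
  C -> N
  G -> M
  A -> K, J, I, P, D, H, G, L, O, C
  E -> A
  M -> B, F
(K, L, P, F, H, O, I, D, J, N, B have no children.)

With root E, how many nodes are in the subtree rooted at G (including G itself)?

4

G's subtree: {G, M, B, F}, size 4.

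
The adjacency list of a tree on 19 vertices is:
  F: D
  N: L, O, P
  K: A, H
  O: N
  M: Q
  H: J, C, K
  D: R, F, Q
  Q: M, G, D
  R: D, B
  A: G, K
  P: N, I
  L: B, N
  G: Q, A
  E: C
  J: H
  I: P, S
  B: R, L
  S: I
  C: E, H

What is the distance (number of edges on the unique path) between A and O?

8

The path is A–G–Q–D–R–B–L–N–O, which has 8 edges.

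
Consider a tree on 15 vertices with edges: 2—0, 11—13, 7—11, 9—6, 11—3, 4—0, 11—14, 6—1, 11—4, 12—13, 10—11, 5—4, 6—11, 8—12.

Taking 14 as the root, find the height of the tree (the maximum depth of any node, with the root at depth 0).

8 sits deepest: 14 → 11 → 13 → 12 → 8 — 4 edges from the root.

4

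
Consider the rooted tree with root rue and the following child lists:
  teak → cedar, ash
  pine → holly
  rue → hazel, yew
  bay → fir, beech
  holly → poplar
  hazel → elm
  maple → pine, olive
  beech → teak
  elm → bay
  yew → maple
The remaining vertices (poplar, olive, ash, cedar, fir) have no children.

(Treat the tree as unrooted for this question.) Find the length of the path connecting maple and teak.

7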